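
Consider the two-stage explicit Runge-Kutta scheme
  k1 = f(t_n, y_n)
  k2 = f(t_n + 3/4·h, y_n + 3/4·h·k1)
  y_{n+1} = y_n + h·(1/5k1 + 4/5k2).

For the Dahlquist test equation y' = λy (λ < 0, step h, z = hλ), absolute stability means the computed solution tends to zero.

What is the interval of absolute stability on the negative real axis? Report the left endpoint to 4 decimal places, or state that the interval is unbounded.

(-1.6667, 0).

On y'=λy, z=hλ:
  k1=λy_n ⇒ h·k1=z·y_n;  k2=λ(1+3/4z)y_n ⇒ h·k2=z(1+3/4z)y_n
  y_{n+1}/y_n = 1 + 1/5z + 4/5z(1+3/4z) = 1 + z + 3/5z²
  ⇒ R(z) = 1 + z + 3/5z².

Find x<0 with |R(x)|<1.
x=-0.93: |R|=0.5889
R=1: x+3/5x²=0 ⇒ x=−5/3=-1.6667; min R=1−1/(4·3/5)=0.5833>−1
Confirm numerically:
  x=-1.636: |R|=0.96990 <1
  x=-1.224: |R|=0.67491 <1
  x=-0.969: |R|=0.59438 <1
  x=-1.730: |R|=1.06574 >1
  x=-1.699: |R|=1.03296 >1
So |R|<1 on (-1.6667, 0).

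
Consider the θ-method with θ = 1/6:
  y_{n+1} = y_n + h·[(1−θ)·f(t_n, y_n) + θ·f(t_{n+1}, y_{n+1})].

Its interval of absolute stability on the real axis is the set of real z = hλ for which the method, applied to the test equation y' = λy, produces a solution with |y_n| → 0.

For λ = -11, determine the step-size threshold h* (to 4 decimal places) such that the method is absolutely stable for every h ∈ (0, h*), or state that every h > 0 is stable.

On y'=λy, z=hλ:
  y_{n+1} = y_n + z·[5/6·y_n + 1/6·y_{n+1}] ⇒ (1 − 1/6z)y_{n+1} = (1 + 5/6z)y_n
  R(z) = (1 + 5/6z)/(1 − 1/6z).

Need |R(x)|<1, x<0.
x=-1.23: |R|=0.0207
R=−1: 1+5/6x = −1+1/6x ⇒ -2/3x=2 ⇒ x=2/(-2/3)=-3.0000
Confirm numerically:
  x=-2.044: |R|=0.52461 <1
  x=-1.845: |R|=0.41109 <1
  x=-1.338: |R|=0.09403 <1
  x=-3.504: |R|=1.21212 >1
  x=-3.462: |R|=1.19531 >1
  x=-3.364: |R|=1.15549 >1
So |R|<1 on (-3.0000, 0).

(-3.0000,0); λ=-11 ⇒ h* = (3)/11 = 0.2727.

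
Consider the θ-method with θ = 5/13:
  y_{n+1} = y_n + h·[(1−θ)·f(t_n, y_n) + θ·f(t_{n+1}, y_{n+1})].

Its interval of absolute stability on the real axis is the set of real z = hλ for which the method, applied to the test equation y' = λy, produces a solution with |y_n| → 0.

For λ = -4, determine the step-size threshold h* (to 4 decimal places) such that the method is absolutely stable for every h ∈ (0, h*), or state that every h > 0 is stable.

On y'=λy, z=hλ:
  y_{n+1} = y_n + z·[8/13·y_n + 5/13·y_{n+1}] ⇒ (1 − 5/13z)y_{n+1} = (1 + 8/13z)y_n
  so R(z) = (1 + 8/13z)/(1 − 5/13z).

Boundary: |R(x)|=1, x<0.
x=-1.28: |R|=0.1423
R=−1: 1+8/13x = −1+5/13x ⇒ -3/13x=2 ⇒ x=2/(-3/13)=-8.6667
Confirm numerically:
  x=-7.715: |R|=0.94464 <1
  x=-6.633: |R|=0.86784 <1
  x=-5.482: |R|=0.76357 <1
  x=-8.970: |R|=1.01573 >1
  x=-8.877: |R|=1.01100 >1
  x=-8.812: |R|=1.00764 >1
Stable set (-8.6667, 0).

(-8.6667,0); λ=-4 ⇒ h* = (26/3)/4 = 2.1667.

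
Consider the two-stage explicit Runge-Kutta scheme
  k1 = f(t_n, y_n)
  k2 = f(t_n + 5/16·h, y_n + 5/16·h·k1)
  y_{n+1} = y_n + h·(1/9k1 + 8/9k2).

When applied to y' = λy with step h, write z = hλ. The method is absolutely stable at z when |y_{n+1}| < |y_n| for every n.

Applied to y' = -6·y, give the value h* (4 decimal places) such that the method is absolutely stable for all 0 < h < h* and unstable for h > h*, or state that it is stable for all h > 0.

(-3.6000,0); λ=-6 ⇒ h* = (18/5)/6 = 0.6000.

On y'=λy, z=hλ:
  k1=λy_n ⇒ h·k1=z·y_n;  k2=λ(1+5/16z)y_n ⇒ h·k2=z(1+5/16z)y_n
  y_{n+1}/y_n = 1 + 1/9z + 8/9z(1+5/16z) = 1 + z + 5/18z²
  Hence R(z) = 1 + z + 5/18z².

Boundary: |R(x)|=1, x<0.
x=-1.18: |R|=0.2068
R=1: x+5/18x²=0 ⇒ x=−18/5=-3.6000; min R=1−1/(4·5/18)=0.1000>−1
Confirm numerically:
  x=-2.996: |R|=0.49734 <1
  x=-2.784: |R|=0.36896 <1
  x=-2.641: |R|=0.29647 <1
  x=-2.574: |R|=0.26641 <1
  x=-4.001: |R|=1.44567 >1
  x=-3.929: |R|=1.35907 >1
  x=-3.849: |R|=1.26622 >1
So |R|<1 on (-3.6000, 0).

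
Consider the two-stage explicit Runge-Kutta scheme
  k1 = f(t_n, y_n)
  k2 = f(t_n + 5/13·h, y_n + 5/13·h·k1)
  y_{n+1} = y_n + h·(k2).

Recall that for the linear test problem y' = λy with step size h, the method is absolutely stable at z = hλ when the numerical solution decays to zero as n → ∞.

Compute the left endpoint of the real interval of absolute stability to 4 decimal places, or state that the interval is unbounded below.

z* = -2.6000.

On y'=λy, z=hλ:
  k1=λy_n ⇒ h·k1=z·y_n;  k2=λ(1+5/13z)y_n ⇒ h·k2=z(1+5/13z)y_n
  y_{n+1}/y_n = 1 + z(1+5/13z) = 1 + z + 5/13z²
  ⇒ R(z) = 1 + z + 5/13z².

Need |R(x)|<1, x<0.
x=-1.29: |R|=0.3500
R=1: x+5/13x²=0 ⇒ x=−13/5=-2.6000; min R=1−1/(4·5/13)=0.3500>−1
Confirm numerically:
  x=-2.204: |R|=0.66431 <1
  x=-2.019: |R|=0.54883 <1
  x=-1.987: |R|=0.53153 <1
  x=-1.650: |R|=0.39712 <1
  x=-2.995: |R|=1.45501 >1
  x=-2.771: |R|=1.18225 >1
  x=-2.752: |R|=1.16089 >1
Interval (-2.6000, 0).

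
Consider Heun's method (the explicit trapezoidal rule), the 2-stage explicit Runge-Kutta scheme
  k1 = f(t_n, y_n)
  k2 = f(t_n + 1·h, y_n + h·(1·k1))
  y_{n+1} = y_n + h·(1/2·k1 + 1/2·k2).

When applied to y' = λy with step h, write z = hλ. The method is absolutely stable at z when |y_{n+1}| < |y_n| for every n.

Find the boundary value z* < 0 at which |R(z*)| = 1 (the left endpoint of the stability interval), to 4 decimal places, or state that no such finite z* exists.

Test eqn y'=λy, z=hλ:
  order 2, 2-stage ⇒ R(z)=1+z+z^2/2
  (e.g. R(-1.12)=0.50720, |R|=0.50720)

Need |R(x)|<1, x<0.
x=-1.12: |R|=0.5072
|R(-2.22)|=1.2442 |R(-2.04)|=1.0408 |R(-1.41)|=0.5840
Bisect:
  x_lo=-2.6913 |R|=1.9303  x_hi=-0.1193 |R|=0.8879
  mid=-1.40528 |R|=0.58213 →hi
  mid=-2.04830 |R|=1.04946 →lo
  mid=-1.72679 |R|=0.76411 →hi
  mid=-1.88754 |R|=0.89387 →hi
  mid=-1.96792 |R|=0.96844 →hi
  mid=-2.00811 |R|=1.00814 →lo
  mid=-1.98801 |R|=0.98809 →hi
  mid=-1.99806 |R|=0.99806 →hi
  mid=-2.00309 |R|=1.00309 →lo
  ...
  [-2.00010,-1.99995] ⇒ x*=-2.0000
Interval (-2.0000, 0).

z* = -2.0000.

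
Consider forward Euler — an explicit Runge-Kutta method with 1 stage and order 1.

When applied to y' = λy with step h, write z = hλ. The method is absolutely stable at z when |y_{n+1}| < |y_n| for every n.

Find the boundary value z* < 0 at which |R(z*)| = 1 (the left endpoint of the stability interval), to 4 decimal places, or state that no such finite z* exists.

With y'=λy (z=hλ):
  order 1, 1-stage ⇒ R(z)=1+z
  (e.g. R(-1.79)=-0.79000, |R|=0.79000)

Boundary: |R(x)|=1, x<0.
x=-1.79: |R|=0.7900
|R(-1.6)|=0.6000 |R(-1.43)|=0.4300 |R(-1.02)|=0.0200
Bisect:
  x_lo=-2.6319 |R|=1.6319  x_hi=-0.2542 |R|=0.7458
  mid=-1.44307 |R|=0.44307 →hi
  mid=-2.03751 |R|=1.03751 →lo
  mid=-1.74029 |R|=0.74029 →hi
  mid=-1.88890 |R|=0.88890 →hi
  mid=-1.96321 |R|=0.96321 →hi
  mid=-2.00036 |R|=1.00036 →lo
  mid=-1.98178 |R|=0.98178 →hi
  mid=-1.99107 |R|=0.99107 →hi
  mid=-1.99572 |R|=0.99572 →hi
  mid=-1.99804 |R|=0.99804 →hi
  ...
  [-2.00007,-1.99992] ⇒ x*=-2.0000
Stable set (-2.0000, 0).

z* = -2.0000.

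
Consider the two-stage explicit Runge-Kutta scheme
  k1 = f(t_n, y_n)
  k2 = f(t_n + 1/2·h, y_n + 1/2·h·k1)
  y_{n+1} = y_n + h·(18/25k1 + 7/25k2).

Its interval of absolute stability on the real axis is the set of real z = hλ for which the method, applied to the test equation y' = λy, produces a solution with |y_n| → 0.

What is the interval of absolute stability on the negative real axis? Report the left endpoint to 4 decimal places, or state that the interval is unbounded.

z∈(-7.1429,0).

Set f=λy, z=hλ:
  k1=λy_n ⇒ h·k1=z·y_n;  k2=λ(1+1/2z)y_n ⇒ h·k2=z(1+1/2z)y_n
  y_{n+1}/y_n = 1 + 18/25z + 7/25z(1+1/2z) = 1 + z + 7/50z²
  Hence R(z) = 1 + z + 7/50z².

Find x<0 with |R(x)|<1.
x=-0.91: |R|=0.2059
R=1: x+7/50x²=0 ⇒ x=−50/7=-7.1429; min R=1−1/(4·7/50)=-0.7857>−1
Confirm numerically:
  x=-7.073: |R|=0.93083 <1
  x=-6.754: |R|=0.63231 <1
  x=-5.616: |R|=0.20048 <1
  x=-4.005: |R|=0.75940 <1
  x=-7.701: |R|=1.60176 >1
  x=-7.273: |R|=1.13251 >1
Interval (-7.1429, 0).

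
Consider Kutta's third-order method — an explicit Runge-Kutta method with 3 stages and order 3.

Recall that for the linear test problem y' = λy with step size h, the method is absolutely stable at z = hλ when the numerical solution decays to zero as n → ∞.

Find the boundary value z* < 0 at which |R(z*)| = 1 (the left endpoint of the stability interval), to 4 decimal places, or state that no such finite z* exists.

left endpoint -2.5127.

Set f=λy, z=hλ:
  order 3, 3-stage ⇒ R(z)=1+z+z^2/2+z^3/6
  (e.g. R(-1.24)=0.21103, |R|=0.21103)

Need |R(x)|<1, x<0.
x=-1.24: |R|=0.2110
|R(-2.81)|=1.5600 |R(-1.44)|=0.0991 |R(-0.92)|=0.3734
Bisect:
  x_lo=-3.2285 |R|=2.6255  x_hi=-0.2765 |R|=0.7582
  mid=-1.75249 |R|=0.11392 →hi
  mid=-2.49050 |R|=0.96379 →hi
  mid=-2.85950 |R|=1.66803 →lo
  mid=-2.67500 |R|=1.28740 →lo
  mid=-2.58275 |R|=1.11886 →lo
  mid=-2.53662 |R|=1.03969 →lo
  mid=-2.51356 |R|=1.00134 →lo
  ...
  [-2.51284,-2.51266] ⇒ x*=-2.5127
Stable set (-2.5127, 0).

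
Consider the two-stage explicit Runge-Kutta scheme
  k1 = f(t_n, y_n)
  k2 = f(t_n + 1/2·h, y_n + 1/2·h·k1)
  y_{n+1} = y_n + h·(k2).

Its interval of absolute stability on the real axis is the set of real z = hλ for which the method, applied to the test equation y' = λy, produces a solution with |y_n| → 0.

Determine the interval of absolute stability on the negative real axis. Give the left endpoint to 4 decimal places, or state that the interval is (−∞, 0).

Set f=λy, z=hλ:
  k1=λy_n ⇒ h·k1=z·y_n;  k2=λ(1+1/2z)y_n ⇒ h·k2=z(1+1/2z)y_n
  y_{n+1}/y_n = 1 + z(1+1/2z) = 1 + z + 1/2z²
  R(z) = 1 + z + 1/2z².

Boundary: |R(x)|=1, x<0.
x=-1.62: |R|=0.6922
R=1: x+1/2x²=0 ⇒ x=−2=-2.0000; min R=1−1/(4·1/2)=0.5000>−1
Confirm numerically:
  x=-1.644: |R|=0.70737 <1
  x=-1.388: |R|=0.57527 <1
  x=-0.903: |R|=0.50470 <1
  x=-2.324: |R|=1.37649 >1
  x=-2.076: |R|=1.07889 >1
  x=-2.042: |R|=1.04288 >1
Interval (-2.0000, 0).

(-2.0000, 0).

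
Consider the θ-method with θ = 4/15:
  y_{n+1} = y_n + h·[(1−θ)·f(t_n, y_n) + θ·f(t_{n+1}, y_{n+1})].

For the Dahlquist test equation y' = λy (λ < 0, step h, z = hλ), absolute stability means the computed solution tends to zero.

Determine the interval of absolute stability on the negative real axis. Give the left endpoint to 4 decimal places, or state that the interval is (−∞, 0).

Set f=λy, z=hλ:
  y_{n+1} = y_n + z·[11/15·y_n + 4/15·y_{n+1}] ⇒ (1 − 4/15z)y_{n+1} = (1 + 11/15z)y_n
  R(z) = (1 + 11/15z)/(1 − 4/15z).

Find x<0 with |R(x)|<1.
x=-0.39: |R|=0.6467
R=−1: 1+11/15x = −1+4/15x ⇒ -7/15x=2 ⇒ x=2/(-7/15)=-4.2857
Confirm numerically:
  x=-4.182: |R|=0.97712 <1
  x=-4.138: |R|=0.96723 <1
  x=-2.439: |R|=0.47782 <1
  x=-4.696: |R|=1.08501 >1
  x=-4.534: |R|=1.05245 >1
  x=-4.405: |R|=1.02560 >1
Interval (-4.2857, 0).

(-4.2857, 0).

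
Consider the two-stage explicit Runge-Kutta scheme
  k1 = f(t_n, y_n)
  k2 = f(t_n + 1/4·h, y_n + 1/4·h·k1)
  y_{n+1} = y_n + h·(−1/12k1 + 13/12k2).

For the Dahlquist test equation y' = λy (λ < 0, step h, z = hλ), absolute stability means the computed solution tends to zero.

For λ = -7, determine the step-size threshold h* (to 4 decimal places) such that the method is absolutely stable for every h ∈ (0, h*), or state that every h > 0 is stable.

Test eqn y'=λy, z=hλ:
  k1=λy_n ⇒ h·k1=z·y_n;  k2=λ(1+1/4z)y_n ⇒ h·k2=z(1+1/4z)y_n
  y_{n+1}/y_n = 1 − 1/12z + 13/12z(1+1/4z) = 1 + z + 13/48z²
  Hence R(z) = 1 + z + 13/48z².

Need |R(x)|<1, x<0.
x=-1.65: |R|=0.0873
R=1: x+13/48x²=0 ⇒ x=−48/13=-3.6923; min R=1−1/(4·13/48)=0.0769>−1
Confirm numerically:
  x=-3.257: |R|=0.61601 <1
  x=-2.278: |R|=0.12743 <1
  x=-2.226: |R|=0.11600 <1
  x=-1.844: |R|=0.07692 <1
  x=-4.263: |R|=1.65890 >1
  x=-4.090: |R|=1.44053 >1
  x=-3.970: |R|=1.29858 >1
Interval (-3.6923, 0).

(-3.6923,0); λ=-7 ⇒ h* = (48/13)/7 = 0.5275.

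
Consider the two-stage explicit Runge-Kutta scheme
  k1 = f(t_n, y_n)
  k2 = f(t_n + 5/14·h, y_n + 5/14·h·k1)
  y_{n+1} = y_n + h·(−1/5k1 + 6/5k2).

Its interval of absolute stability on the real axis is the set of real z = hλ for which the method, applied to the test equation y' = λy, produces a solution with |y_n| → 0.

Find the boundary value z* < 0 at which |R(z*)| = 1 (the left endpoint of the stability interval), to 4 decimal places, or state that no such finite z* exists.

Set f=λy, z=hλ:
  k1=λy_n ⇒ h·k1=z·y_n;  k2=λ(1+5/14z)y_n ⇒ h·k2=z(1+5/14z)y_n
  y_{n+1}/y_n = 1 − 1/5z + 6/5z(1+5/14z) = 1 + z + 3/7z²
  R(z) = 1 + z + 3/7z².

Find x<0 with |R(x)|<1.
x=-1.2: |R|=0.4171
R=1: x+3/7x²=0 ⇒ x=−7/3=-2.3333; min R=1−1/(4·3/7)=0.4167>−1
Confirm numerically:
  x=-2.254: |R|=0.92336 <1
  x=-2.018: |R|=0.72728 <1
  x=-1.738: |R|=0.55656 <1
  x=-1.571: |R|=0.48673 <1
  x=-2.856: |R|=1.63974 >1
  x=-2.755: |R|=1.49787 >1
  x=-2.375: |R|=1.04241 >1
So |R|<1 on (-2.3333, 0).

z* = -2.3333.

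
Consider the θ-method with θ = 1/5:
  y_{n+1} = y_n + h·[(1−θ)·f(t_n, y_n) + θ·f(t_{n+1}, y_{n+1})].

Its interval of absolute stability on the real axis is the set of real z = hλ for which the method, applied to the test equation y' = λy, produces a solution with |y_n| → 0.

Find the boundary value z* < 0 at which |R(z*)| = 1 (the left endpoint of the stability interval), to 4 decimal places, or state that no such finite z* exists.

With y'=λy (z=hλ):
  y_{n+1} = y_n + z·[4/5·y_n + 1/5·y_{n+1}] ⇒ (1 − 1/5z)y_{n+1} = (1 + 4/5z)y_n
  so R(z) = (1 + 4/5z)/(1 − 1/5z).

Solve |R(x)|<1 on ℝ⁻.
x=-0.67: |R|=0.4092
R=−1: 1+4/5x = −1+1/5x ⇒ -3/5x=2 ⇒ x=2/(-3/5)=-3.3333
Confirm numerically:
  x=-3.037: |R|=0.88939 <1
  x=-1.814: |R|=0.33108 <1
  x=-1.662: |R|=0.24737 <1
  x=-3.740: |R|=1.13959 >1
  x=-3.468: |R|=1.04771 >1
Stable set (-3.3333, 0).

z* = -3.3333.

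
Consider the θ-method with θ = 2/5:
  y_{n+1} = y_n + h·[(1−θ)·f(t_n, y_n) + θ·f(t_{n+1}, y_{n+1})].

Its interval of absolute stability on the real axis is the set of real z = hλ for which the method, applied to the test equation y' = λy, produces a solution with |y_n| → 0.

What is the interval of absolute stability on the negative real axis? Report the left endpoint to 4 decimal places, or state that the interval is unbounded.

(-10.0000, 0).

With y'=λy (z=hλ):
  y_{n+1} = y_n + z·[3/5·y_n + 2/5·y_{n+1}] ⇒ (1 − 2/5z)y_{n+1} = (1 + 3/5z)y_n
  R(z) = (1 + 3/5z)/(1 − 2/5z).

Boundary: |R(x)|=1, x<0.
x=-0.95: |R|=0.3116
R=−1: 1+3/5x = −1+2/5x ⇒ -1/5x=2 ⇒ x=2/(-1/5)=-10.0000
Confirm numerically:
  x=-8.817: |R|=0.94773 <1
  x=-6.240: |R|=0.78490 <1
  x=-5.120: |R|=0.67979 <1
  x=-4.249: |R|=0.57394 <1
  x=-10.559: |R|=1.02140 >1
  x=-10.168: |R|=1.00663 >1
  x=-10.105: |R|=1.00417 >1
Stable set (-10.0000, 0).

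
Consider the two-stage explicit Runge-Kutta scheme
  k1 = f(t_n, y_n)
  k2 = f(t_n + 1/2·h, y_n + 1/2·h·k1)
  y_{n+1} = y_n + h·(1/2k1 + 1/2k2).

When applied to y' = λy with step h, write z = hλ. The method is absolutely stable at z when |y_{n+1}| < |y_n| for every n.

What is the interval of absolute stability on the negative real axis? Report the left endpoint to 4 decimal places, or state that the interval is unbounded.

On y'=λy, z=hλ:
  k1=λy_n ⇒ h·k1=z·y_n;  k2=λ(1+1/2z)y_n ⇒ h·k2=z(1+1/2z)y_n
  y_{n+1}/y_n = 1 + 1/2z + 1/2z(1+1/2z) = 1 + z + 1/4z²
  Hence R(z) = 1 + z + 1/4z².

Need |R(x)|<1, x<0.
x=-0.82: |R|=0.3481
R=1: x+1/4x²=0 ⇒ x=−4=-4.0000; min R=1−1/(4·1/4)=0.0000>−1
Confirm numerically:
  x=-3.914: |R|=0.91585 <1
  x=-3.384: |R|=0.47886 <1
  x=-2.795: |R|=0.15801 <1
  x=-1.612: |R|=0.03764 <1
  x=-4.516: |R|=1.58256 >1
  x=-4.488: |R|=1.54754 >1
  x=-4.033: |R|=1.03327 >1
So |R|<1 on (-4.0000, 0).

(-4.0000, 0).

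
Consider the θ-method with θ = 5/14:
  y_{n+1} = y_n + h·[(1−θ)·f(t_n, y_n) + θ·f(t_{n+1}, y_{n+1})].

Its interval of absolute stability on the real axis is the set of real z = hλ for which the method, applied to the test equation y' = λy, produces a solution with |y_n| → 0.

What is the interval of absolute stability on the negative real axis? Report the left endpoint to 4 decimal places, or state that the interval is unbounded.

Set f=λy, z=hλ:
  y_{n+1} = y_n + z·[9/14·y_n + 5/14·y_{n+1}] ⇒ (1 − 5/14z)y_{n+1} = (1 + 9/14z)y_n
  Hence R(z) = (1 + 9/14z)/(1 − 5/14z).

Find x<0 with |R(x)|<1.
x=-0.46: |R|=0.6049
R=−1: 1+9/14x = −1+5/14x ⇒ -2/7x=2 ⇒ x=2/(-2/7)=-7.0000
Confirm numerically:
  x=-6.690: |R|=0.97387 <1
  x=-5.908: |R|=0.89968 <1
  x=-5.278: |R|=0.82946 <1
  x=-7.508: |R|=1.03943 >1
  x=-7.291: |R|=1.02307 >1
  x=-7.126: |R|=1.01016 >1
So |R|<1 on (-7.0000, 0).

z∈(-7.0000,0).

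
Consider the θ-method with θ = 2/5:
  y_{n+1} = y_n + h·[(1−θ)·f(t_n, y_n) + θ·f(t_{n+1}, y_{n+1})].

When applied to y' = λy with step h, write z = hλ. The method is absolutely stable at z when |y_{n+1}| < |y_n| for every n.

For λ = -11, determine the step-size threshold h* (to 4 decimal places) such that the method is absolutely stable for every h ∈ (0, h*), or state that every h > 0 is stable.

Set f=λy, z=hλ:
  y_{n+1} = y_n + z·[3/5·y_n + 2/5·y_{n+1}] ⇒ (1 − 2/5z)y_{n+1} = (1 + 3/5z)y_n
  ⇒ R(z) = (1 + 3/5z)/(1 − 2/5z).

Boundary: |R(x)|=1, x<0.
x=-1.63: |R|=0.0133
R=−1: 1+3/5x = −1+2/5x ⇒ -1/5x=2 ⇒ x=2/(-1/5)=-10.0000
Confirm numerically:
  x=-8.139: |R|=0.91254 <1
  x=-7.821: |R|=0.89444 <1
  x=-7.581: |R|=0.88002 <1
  x=-5.209: |R|=0.68926 <1
  x=-10.476: |R|=1.01834 >1
  x=-10.054: |R|=1.00215 >1
So |R|<1 on (-10.0000, 0).

(-10.0000,0); λ=-11 ⇒ h* = (10)/11 = 0.9091.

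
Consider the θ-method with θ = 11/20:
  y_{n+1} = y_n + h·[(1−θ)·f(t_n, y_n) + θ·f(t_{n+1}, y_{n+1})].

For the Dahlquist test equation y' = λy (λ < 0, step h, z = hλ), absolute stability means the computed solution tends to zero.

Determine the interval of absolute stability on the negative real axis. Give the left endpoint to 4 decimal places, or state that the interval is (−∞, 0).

(−∞, 0) — no finite endpoint.

On y'=λy, z=hλ:
  y_{n+1} = y_n + z·[9/20·y_n + 11/20·y_{n+1}] ⇒ (1 − 11/20z)y_{n+1} = (1 + 9/20z)y_n
  Hence R(z) = (1 + 9/20z)/(1 − 11/20z).

Find x<0 with |R(x)|<1.
x=-0.85: |R|=0.4208
x=-2: |R|=0.0476
x=-10: |R|=0.5385
x=-100: |R|=0.7857
θ=11/20≥1/2 ⇒ |1+9/20x|<|1−11/20x| ∀x<0 ⇒ interval (−∞,0).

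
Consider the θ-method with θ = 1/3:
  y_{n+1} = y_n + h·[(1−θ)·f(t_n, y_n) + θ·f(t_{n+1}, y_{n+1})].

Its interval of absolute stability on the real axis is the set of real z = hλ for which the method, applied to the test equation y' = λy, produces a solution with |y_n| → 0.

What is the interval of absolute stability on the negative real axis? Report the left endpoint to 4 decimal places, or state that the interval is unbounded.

On y'=λy, z=hλ:
  y_{n+1} = y_n + z·[2/3·y_n + 1/3·y_{n+1}] ⇒ (1 − 1/3z)y_{n+1} = (1 + 2/3z)y_n
  Hence R(z) = (1 + 2/3z)/(1 − 1/3z).

Need |R(x)|<1, x<0.
x=-0.32: |R|=0.7108
R=−1: 1+2/3x = −1+1/3x ⇒ -1/3x=2 ⇒ x=2/(-1/3)=-6.0000
Confirm numerically:
  x=-5.936: |R|=0.99284 <1
  x=-5.920: |R|=0.99103 <1
  x=-4.786: |R|=0.84408 <1
  x=-3.781: |R|=0.67276 <1
  x=-6.313: |R|=1.03361 >1
  x=-6.198: |R|=1.02153 >1
Interval (-6.0000, 0).

z∈(-6.0000,0).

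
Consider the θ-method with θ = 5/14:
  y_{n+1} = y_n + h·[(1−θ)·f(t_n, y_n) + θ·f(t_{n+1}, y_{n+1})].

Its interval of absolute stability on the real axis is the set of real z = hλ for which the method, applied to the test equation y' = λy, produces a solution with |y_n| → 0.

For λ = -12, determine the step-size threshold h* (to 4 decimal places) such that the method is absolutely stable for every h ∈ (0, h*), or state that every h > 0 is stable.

(-7.0000,0); λ=-12 ⇒ h* = (7)/12 = 0.5833.

Test eqn y'=λy, z=hλ:
  y_{n+1} = y_n + z·[9/14·y_n + 5/14·y_{n+1}] ⇒ (1 − 5/14z)y_{n+1} = (1 + 9/14z)y_n
  Hence R(z) = (1 + 9/14z)/(1 − 5/14z).

Find x<0 with |R(x)|<1.
x=-0.9: |R|=0.3189
R=−1: 1+9/14x = −1+5/14x ⇒ -2/7x=2 ⇒ x=2/(-2/7)=-7.0000
Confirm numerically:
  x=-4.917: |R|=0.78406 <1
  x=-3.862: |R|=0.62318 <1
  x=-3.510: |R|=0.55753 <1
  x=-7.435: |R|=1.03400 >1
  x=-7.304: |R|=1.02407 >1
Interval (-7.0000, 0).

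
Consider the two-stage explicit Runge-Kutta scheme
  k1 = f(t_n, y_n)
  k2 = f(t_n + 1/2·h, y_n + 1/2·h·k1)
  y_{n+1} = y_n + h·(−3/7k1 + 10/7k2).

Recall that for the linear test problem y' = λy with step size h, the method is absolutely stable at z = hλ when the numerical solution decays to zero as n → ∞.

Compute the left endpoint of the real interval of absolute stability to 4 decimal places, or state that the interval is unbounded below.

left endpoint -1.4000.

Set f=λy, z=hλ:
  k1=λy_n ⇒ h·k1=z·y_n;  k2=λ(1+1/2z)y_n ⇒ h·k2=z(1+1/2z)y_n
  y_{n+1}/y_n = 1 − 3/7z + 10/7z(1+1/2z) = 1 + z + 5/7z²
  R(z) = 1 + z + 5/7z².

Solve |R(x)|<1 on ℝ⁻.
x=-1.71: |R|=1.3786
R=1: x+5/7x²=0 ⇒ x=−7/5=-1.4000; min R=1−1/(4·5/7)=0.6500>−1
Confirm numerically:
  x=-1.195: |R|=0.82502 <1
  x=-1.097: |R|=0.76258 <1
  x=-1.069: |R|=0.74726 <1
  x=-1.997: |R|=1.85158 >1
  x=-1.740: |R|=1.42257 >1
  x=-1.636: |R|=1.27578 >1
Stable set (-1.4000, 0).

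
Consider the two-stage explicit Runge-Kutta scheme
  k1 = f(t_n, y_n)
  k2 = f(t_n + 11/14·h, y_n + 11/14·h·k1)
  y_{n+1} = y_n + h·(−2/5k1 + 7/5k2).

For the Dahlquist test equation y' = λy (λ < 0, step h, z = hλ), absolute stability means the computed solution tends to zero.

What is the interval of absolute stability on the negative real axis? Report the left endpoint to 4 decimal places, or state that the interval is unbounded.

Set f=λy, z=hλ:
  k1=λy_n ⇒ h·k1=z·y_n;  k2=λ(1+11/14z)y_n ⇒ h·k2=z(1+11/14z)y_n
  y_{n+1}/y_n = 1 − 2/5z + 7/5z(1+11/14z) = 1 + z + 11/10z²
  R(z) = 1 + z + 11/10z².

Find x<0 with |R(x)|<1.
x=-1.1: |R|=1.2310
R=1: x+11/10x²=0 ⇒ x=−10/11=-0.9091; min R=1−1/(4·11/10)=0.7727>−1
Confirm numerically:
  x=-0.753: |R|=0.87071 <1
  x=-0.677: |R|=0.82716 <1
  x=-0.437: |R|=0.77307 <1
  x=-0.429: |R|=0.77345 <1
  x=-1.428: |R|=1.81510 >1
  x=-0.956: |R|=1.04933 >1
Interval (-0.9091, 0).

z∈(-0.9091,0).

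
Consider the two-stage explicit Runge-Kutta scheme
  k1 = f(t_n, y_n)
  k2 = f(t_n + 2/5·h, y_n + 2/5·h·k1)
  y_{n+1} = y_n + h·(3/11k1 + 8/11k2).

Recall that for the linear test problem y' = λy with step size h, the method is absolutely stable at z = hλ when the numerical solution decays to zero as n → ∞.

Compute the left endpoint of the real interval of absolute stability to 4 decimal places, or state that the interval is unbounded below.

With y'=λy (z=hλ):
  k1=λy_n ⇒ h·k1=z·y_n;  k2=λ(1+2/5z)y_n ⇒ h·k2=z(1+2/5z)y_n
  y_{n+1}/y_n = 1 + 3/11z + 8/11z(1+2/5z) = 1 + z + 16/55z²
  so R(z) = 1 + z + 16/55z².

Need |R(x)|<1, x<0.
x=-0.85: |R|=0.3602
R=1: x+16/55x²=0 ⇒ x=−55/16=-3.4375; min R=1−1/(4·16/55)=0.1406>−1
Confirm numerically:
  x=-3.213: |R|=0.79016 <1
  x=-2.282: |R|=0.23292 <1
  x=-2.261: |R|=0.22616 <1
  x=-2.232: |R|=0.21726 <1
  x=-4.030: |R|=1.69463 >1
  x=-3.577: |R|=1.14516 >1
Stable set (-3.4375, 0).

z* = -3.4375.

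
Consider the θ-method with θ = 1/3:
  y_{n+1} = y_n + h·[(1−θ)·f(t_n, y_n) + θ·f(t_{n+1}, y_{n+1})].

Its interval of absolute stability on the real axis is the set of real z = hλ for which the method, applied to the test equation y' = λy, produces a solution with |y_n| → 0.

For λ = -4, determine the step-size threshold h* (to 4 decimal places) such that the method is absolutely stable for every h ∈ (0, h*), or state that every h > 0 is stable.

On y'=λy, z=hλ:
  y_{n+1} = y_n + z·[2/3·y_n + 1/3·y_{n+1}] ⇒ (1 − 1/3z)y_{n+1} = (1 + 2/3z)y_n
  so R(z) = (1 + 2/3z)/(1 − 1/3z).

Need |R(x)|<1, x<0.
x=-0.98: |R|=0.2613
R=−1: 1+2/3x = −1+1/3x ⇒ -1/3x=2 ⇒ x=2/(-1/3)=-6.0000
Confirm numerically:
  x=-4.572: |R|=0.81141 <1
  x=-4.320: |R|=0.77049 <1
  x=-2.619: |R|=0.39829 <1
  x=-6.574: |R|=1.05995 >1
  x=-6.416: |R|=1.04418 >1
  x=-6.415: |R|=1.04408 >1
Stable set (-6.0000, 0).

(-6.0000,0); λ=-4 ⇒ h* = (6)/4 = 1.5000.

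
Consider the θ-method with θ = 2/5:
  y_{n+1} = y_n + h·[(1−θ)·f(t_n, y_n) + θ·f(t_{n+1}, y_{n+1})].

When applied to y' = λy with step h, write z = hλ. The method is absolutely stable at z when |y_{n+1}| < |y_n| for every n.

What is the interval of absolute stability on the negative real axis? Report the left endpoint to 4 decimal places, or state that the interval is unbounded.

z∈(-10.0000,0).

Set f=λy, z=hλ:
  y_{n+1} = y_n + z·[3/5·y_n + 2/5·y_{n+1}] ⇒ (1 − 2/5z)y_{n+1} = (1 + 3/5z)y_n
  so R(z) = (1 + 3/5z)/(1 − 2/5z).

Boundary: |R(x)|=1, x<0.
x=-0.38: |R|=0.6701
R=−1: 1+3/5x = −1+2/5x ⇒ -1/5x=2 ⇒ x=2/(-1/5)=-10.0000
Confirm numerically:
  x=-9.583: |R|=0.98274 <1
  x=-7.849: |R|=0.89608 <1
  x=-7.150: |R|=0.85233 <1
  x=-6.853: |R|=0.83177 <1
  x=-10.569: |R|=1.02177 >1
  x=-10.138: |R|=1.00546 >1
  x=-10.127: |R|=1.00503 >1
Stable set (-10.0000, 0).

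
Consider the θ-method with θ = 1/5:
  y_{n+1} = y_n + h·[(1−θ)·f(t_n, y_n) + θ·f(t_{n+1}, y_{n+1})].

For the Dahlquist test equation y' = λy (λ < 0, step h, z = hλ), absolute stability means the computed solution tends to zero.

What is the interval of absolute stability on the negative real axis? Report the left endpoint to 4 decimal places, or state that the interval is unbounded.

On y'=λy, z=hλ:
  y_{n+1} = y_n + z·[4/5·y_n + 1/5·y_{n+1}] ⇒ (1 − 1/5z)y_{n+1} = (1 + 4/5z)y_n
  Hence R(z) = (1 + 4/5z)/(1 − 1/5z).

Solve |R(x)|<1 on ℝ⁻.
x=-1.32: |R|=0.0443
R=−1: 1+4/5x = −1+1/5x ⇒ -3/5x=2 ⇒ x=2/(-3/5)=-3.3333
Confirm numerically:
  x=-3.262: |R|=0.97410 <1
  x=-2.800: |R|=0.79487 <1
  x=-2.595: |R|=0.70836 <1
  x=-2.195: |R|=0.52536 <1
  x=-3.833: |R|=1.16970 >1
  x=-3.453: |R|=1.04247 >1
  x=-3.355: |R|=1.00778 >1
So |R|<1 on (-3.3333, 0).

(-3.3333, 0).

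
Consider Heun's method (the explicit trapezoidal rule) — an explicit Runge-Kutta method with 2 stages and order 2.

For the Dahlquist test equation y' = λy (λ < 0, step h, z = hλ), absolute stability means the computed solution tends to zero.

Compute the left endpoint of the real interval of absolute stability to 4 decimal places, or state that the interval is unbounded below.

With y'=λy (z=hλ):
  order 2, 2-stage ⇒ R(z)=1+z+z^2/2
  (e.g. R(-1.74)=0.77380, |R|=0.77380)

Solve |R(x)|<1 on ℝ⁻.
x=-1.74: |R|=0.7738
|R(-2.13)|=1.1384 |R(-1.07)|=0.5025 |R(-0.86)|=0.5098
Bisect:
  x_lo=-2.6009 |R|=1.7814  x_hi=-0.3063 |R|=0.7406
  mid=-1.45357 |R|=0.60286 →hi
  mid=-2.02723 |R|=1.02760 →lo
  mid=-1.74040 |R|=0.77410 →hi
  mid=-1.88381 |R|=0.89056 →hi
  mid=-1.95552 |R|=0.95651 →hi
  mid=-1.99137 |R|=0.99141 →hi
  mid=-2.00930 |R|=1.00934 →lo
  mid=-2.00034 |R|=1.00034 →lo
  mid=-1.99585 |R|=0.99586 →hi
  ...
  [-2.00006,-1.99992] ⇒ x*=-2.0000
Interval (-2.0000, 0).

left endpoint -2.0000.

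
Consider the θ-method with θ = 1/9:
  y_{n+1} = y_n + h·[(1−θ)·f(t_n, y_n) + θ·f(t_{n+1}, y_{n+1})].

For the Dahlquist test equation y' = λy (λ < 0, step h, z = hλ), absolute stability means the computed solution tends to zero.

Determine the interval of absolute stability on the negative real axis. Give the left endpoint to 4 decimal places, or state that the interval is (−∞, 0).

With y'=λy (z=hλ):
  y_{n+1} = y_n + z·[8/9·y_n + 1/9·y_{n+1}] ⇒ (1 − 1/9z)y_{n+1} = (1 + 8/9z)y_n
  so R(z) = (1 + 8/9z)/(1 − 1/9z).

Need |R(x)|<1, x<0.
x=-0.65: |R|=0.3938
R=−1: 1+8/9x = −1+1/9x ⇒ -7/9x=2 ⇒ x=2/(-7/9)=-2.5714
Confirm numerically:
  x=-2.501: |R|=0.95713 <1
  x=-2.326: |R|=0.84831 <1
  x=-2.038: |R|=0.66171 <1
  x=-1.659: |R|=0.40079 <1
  x=-3.099: |R|=1.30523 >1
  x=-2.755: |R|=1.10932 >1
Interval (-2.5714, 0).

z∈(-2.5714,0).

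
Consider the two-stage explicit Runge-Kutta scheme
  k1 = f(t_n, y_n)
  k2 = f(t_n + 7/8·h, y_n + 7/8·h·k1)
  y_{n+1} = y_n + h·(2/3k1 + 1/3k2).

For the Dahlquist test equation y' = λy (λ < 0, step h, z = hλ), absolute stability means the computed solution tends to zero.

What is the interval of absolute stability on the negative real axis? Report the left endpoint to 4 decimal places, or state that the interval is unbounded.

(-3.4286, 0).

On y'=λy, z=hλ:
  k1=λy_n ⇒ h·k1=z·y_n;  k2=λ(1+7/8z)y_n ⇒ h·k2=z(1+7/8z)y_n
  y_{n+1}/y_n = 1 + 2/3z + 1/3z(1+7/8z) = 1 + z + 7/24z²
  Hence R(z) = 1 + z + 7/24z².

Boundary: |R(x)|=1, x<0.
x=-1.6: |R|=0.1467
R=1: x+7/24x²=0 ⇒ x=−24/7=-3.4286; min R=1−1/(4·7/24)=0.1429>−1
Confirm numerically:
  x=-3.203: |R|=0.78927 <1
  x=-3.131: |R|=0.72826 <1
  x=-2.751: |R|=0.45633 <1
  x=-3.721: |R|=1.31737 >1
  x=-3.688: |R|=1.27906 >1
Interval (-3.4286, 0).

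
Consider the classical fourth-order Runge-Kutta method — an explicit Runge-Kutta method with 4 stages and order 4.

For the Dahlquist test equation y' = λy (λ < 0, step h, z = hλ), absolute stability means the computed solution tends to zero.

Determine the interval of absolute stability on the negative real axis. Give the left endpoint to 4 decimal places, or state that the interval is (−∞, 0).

z∈(-2.7853,0).

On y'=λy, z=hλ:
  order 4, 4-stage ⇒ R(z)=1+z+z^2/2+z^3/6+z^4/24
  (e.g. R(-1.77)=0.28121, |R|=0.28121)

Find x<0 with |R(x)|<1.
x=-1.77: |R|=0.2812
|R(-2.93)|=1.2410 |R(-0.78)|=0.4605 |R(-0.68)|=0.5077
Bisect:
  x_lo=-3.1695 |R|=1.7516  x_hi=-0.2386 |R|=0.7877
  mid=-1.70407 |R|=0.27448 →hi
  mid=-2.43679 |R|=0.58973 →hi
  mid=-2.80315 |R|=1.02725 →lo
  mid=-2.61997 |R|=0.77804 →hi
  mid=-2.71156 |R|=0.89440 →hi
  mid=-2.75735 |R|=0.95868 →hi
  mid=-2.78025 |R|=0.99242 →hi
  mid=-2.79170 |R|=1.00970 →lo
  ...
  [-2.78544,-2.78526] ⇒ x*=-2.7853
Stable set (-2.7853, 0).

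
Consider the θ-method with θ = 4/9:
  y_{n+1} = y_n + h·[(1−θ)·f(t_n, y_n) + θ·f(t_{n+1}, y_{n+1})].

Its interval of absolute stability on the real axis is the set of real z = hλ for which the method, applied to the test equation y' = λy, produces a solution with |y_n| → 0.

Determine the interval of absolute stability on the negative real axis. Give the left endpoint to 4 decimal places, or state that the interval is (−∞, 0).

(-18.0000, 0).

Test eqn y'=λy, z=hλ:
  y_{n+1} = y_n + z·[5/9·y_n + 4/9·y_{n+1}] ⇒ (1 − 4/9z)y_{n+1} = (1 + 5/9z)y_n
  R(z) = (1 + 5/9z)/(1 − 4/9z).

Solve |R(x)|<1 on ℝ⁻.
x=-1.57: |R|=0.0753
R=−1: 1+5/9x = −1+4/9x ⇒ -1/9x=2 ⇒ x=2/(-1/9)=-18.0000
Confirm numerically:
  x=-13.541: |R|=0.92941 <1
  x=-11.865: |R|=0.89134 <1
  x=-9.500: |R|=0.81915 <1
  x=-8.575: |R|=0.78233 <1
  x=-18.544: |R|=1.00654 >1
  x=-18.057: |R|=1.00070 >1
  x=-18.055: |R|=1.00068 >1
So |R|<1 on (-18.0000, 0).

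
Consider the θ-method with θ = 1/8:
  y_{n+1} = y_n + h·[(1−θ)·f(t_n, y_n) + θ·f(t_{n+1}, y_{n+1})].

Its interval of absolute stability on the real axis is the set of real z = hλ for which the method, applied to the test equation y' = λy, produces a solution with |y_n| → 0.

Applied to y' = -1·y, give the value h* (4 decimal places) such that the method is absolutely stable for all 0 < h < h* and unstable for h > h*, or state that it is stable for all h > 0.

Test eqn y'=λy, z=hλ:
  y_{n+1} = y_n + z·[7/8·y_n + 1/8·y_{n+1}] ⇒ (1 − 1/8z)y_{n+1} = (1 + 7/8z)y_n
  Hence R(z) = (1 + 7/8z)/(1 − 1/8z).

Find x<0 with |R(x)|<1.
x=-0.36: |R|=0.6555
R=−1: 1+7/8x = −1+1/8x ⇒ -3/4x=2 ⇒ x=2/(-3/4)=-2.6667
Confirm numerically:
  x=-2.174: |R|=0.70946 <1
  x=-2.126: |R|=0.67964 <1
  x=-1.418: |R|=0.20450 <1
  x=-1.309: |R|=0.12493 <1
  x=-3.075: |R|=1.22122 >1
  x=-2.853: |R|=1.10301 >1
Interval (-2.6667, 0).

(-2.6667,0); λ=-1 ⇒ h* = (8/3)/1 = 2.6667.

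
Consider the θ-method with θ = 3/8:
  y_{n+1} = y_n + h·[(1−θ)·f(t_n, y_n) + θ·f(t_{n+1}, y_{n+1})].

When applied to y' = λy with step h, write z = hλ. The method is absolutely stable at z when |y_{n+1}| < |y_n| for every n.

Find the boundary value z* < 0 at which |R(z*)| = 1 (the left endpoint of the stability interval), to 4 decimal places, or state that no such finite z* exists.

z* = -8.0000.

On y'=λy, z=hλ:
  y_{n+1} = y_n + z·[5/8·y_n + 3/8·y_{n+1}] ⇒ (1 − 3/8z)y_{n+1} = (1 + 5/8z)y_n
  R(z) = (1 + 5/8z)/(1 − 3/8z).

Find x<0 with |R(x)|<1.
x=-0.77: |R|=0.4025
R=−1: 1+5/8x = −1+3/8x ⇒ -1/4x=2 ⇒ x=2/(-1/4)=-8.0000
Confirm numerically:
  x=-7.419: |R|=0.96160 <1
  x=-5.824: |R|=0.82915 <1
  x=-3.263: |R|=0.46742 <1
  x=-8.478: |R|=1.02859 >1
  x=-8.141: |R|=1.00870 >1
Interval (-8.0000, 0).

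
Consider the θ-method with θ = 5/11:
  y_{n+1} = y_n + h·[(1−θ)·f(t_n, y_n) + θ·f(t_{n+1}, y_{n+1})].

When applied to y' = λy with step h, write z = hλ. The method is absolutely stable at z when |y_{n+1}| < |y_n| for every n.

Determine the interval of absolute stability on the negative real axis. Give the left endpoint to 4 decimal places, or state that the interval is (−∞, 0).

(-22.0000, 0).

Test eqn y'=λy, z=hλ:
  y_{n+1} = y_n + z·[6/11·y_n + 5/11·y_{n+1}] ⇒ (1 − 5/11z)y_{n+1} = (1 + 6/11z)y_n
  ⇒ R(z) = (1 + 6/11z)/(1 − 5/11z).

Find x<0 with |R(x)|<1.
x=-1.28: |R|=0.1908
R=−1: 1+6/11x = −1+5/11x ⇒ -1/11x=2 ⇒ x=2/(-1/11)=-22.0000
Confirm numerically:
  x=-17.986: |R|=0.96023 <1
  x=-14.309: |R|=0.90683 <1
  x=-14.178: |R|=0.90448 <1
  x=-10.546: |R|=0.82027 <1
  x=-22.533: |R|=1.00431 >1
  x=-22.469: |R|=1.00380 >1
  x=-22.434: |R|=1.00352 >1
Stable set (-22.0000, 0).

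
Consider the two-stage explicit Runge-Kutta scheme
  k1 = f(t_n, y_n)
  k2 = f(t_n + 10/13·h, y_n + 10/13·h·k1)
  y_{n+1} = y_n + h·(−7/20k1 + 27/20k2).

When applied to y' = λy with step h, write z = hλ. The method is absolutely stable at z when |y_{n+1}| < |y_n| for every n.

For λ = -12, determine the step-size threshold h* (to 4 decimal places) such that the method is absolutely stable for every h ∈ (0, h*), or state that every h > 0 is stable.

(-0.9630,0); λ=-12 ⇒ h* = (26/27)/12 = 0.0802.

With y'=λy (z=hλ):
  k1=λy_n ⇒ h·k1=z·y_n;  k2=λ(1+10/13z)y_n ⇒ h·k2=z(1+10/13z)y_n
  y_{n+1}/y_n = 1 − 7/20z + 27/20z(1+10/13z) = 1 + z + 27/26z²
  Hence R(z) = 1 + z + 27/26z².

Need |R(x)|<1, x<0.
x=-0.34: |R|=0.7800
R=1: x+27/26x²=0 ⇒ x=−26/27=-0.9630; min R=1−1/(4·27/26)=0.7593>−1
Confirm numerically:
  x=-0.620: |R|=0.77918 <1
  x=-0.602: |R|=0.77434 <1
  x=-0.404: |R|=0.76549 <1
  x=-1.554: |R|=1.95380 >1
  x=-1.067: |R|=1.11528 >1
  x=-1.044: |R|=1.08786 >1
Interval (-0.9630, 0).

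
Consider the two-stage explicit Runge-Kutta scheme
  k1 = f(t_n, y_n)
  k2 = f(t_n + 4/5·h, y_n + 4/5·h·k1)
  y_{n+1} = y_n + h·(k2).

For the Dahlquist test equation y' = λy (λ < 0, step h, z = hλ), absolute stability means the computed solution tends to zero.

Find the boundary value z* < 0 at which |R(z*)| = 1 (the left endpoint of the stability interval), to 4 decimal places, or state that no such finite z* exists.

Test eqn y'=λy, z=hλ:
  k1=λy_n ⇒ h·k1=z·y_n;  k2=λ(1+4/5z)y_n ⇒ h·k2=z(1+4/5z)y_n
  y_{n+1}/y_n = 1 + z(1+4/5z) = 1 + z + 4/5z²
  ⇒ R(z) = 1 + z + 4/5z².

Need |R(x)|<1, x<0.
x=-1.36: |R|=1.1197
R=1: x+4/5x²=0 ⇒ x=−5/4=-1.2500; min R=1−1/(4·4/5)=0.6875>−1
Confirm numerically:
  x=-1.168: |R|=0.92338 <1
  x=-0.707: |R|=0.69288 <1
  x=-0.590: |R|=0.68848 <1
  x=-1.724: |R|=1.65374 >1
  x=-1.433: |R|=1.20979 >1
So |R|<1 on (-1.2500, 0).

left endpoint -1.2500.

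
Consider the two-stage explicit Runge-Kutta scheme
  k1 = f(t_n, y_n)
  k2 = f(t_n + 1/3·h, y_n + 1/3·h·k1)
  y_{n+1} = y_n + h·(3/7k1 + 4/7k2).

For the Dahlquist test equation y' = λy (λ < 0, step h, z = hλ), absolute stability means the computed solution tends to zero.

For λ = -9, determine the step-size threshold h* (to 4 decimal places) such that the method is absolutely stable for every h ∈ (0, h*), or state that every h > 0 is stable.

(-5.2500,0); λ=-9 ⇒ h* = (21/4)/9 = 0.5833.

On y'=λy, z=hλ:
  k1=λy_n ⇒ h·k1=z·y_n;  k2=λ(1+1/3z)y_n ⇒ h·k2=z(1+1/3z)y_n
  y_{n+1}/y_n = 1 + 3/7z + 4/7z(1+1/3z) = 1 + z + 4/21z²
  Hence R(z) = 1 + z + 4/21z².

Boundary: |R(x)|=1, x<0.
x=-1.39: |R|=0.0220
R=1: x+4/21x²=0 ⇒ x=−21/4=-5.2500; min R=1−1/(4·4/21)=-0.3125>−1
Confirm numerically:
  x=-3.974: |R|=0.03413 <1
  x=-3.481: |R|=0.17293 <1
  x=-2.645: |R|=0.31242 <1
  x=-2.605: |R|=0.31242 <1
  x=-5.775: |R|=1.57750 >1
  x=-5.337: |R|=1.08844 >1
  x=-5.297: |R|=1.04742 >1
Interval (-5.2500, 0).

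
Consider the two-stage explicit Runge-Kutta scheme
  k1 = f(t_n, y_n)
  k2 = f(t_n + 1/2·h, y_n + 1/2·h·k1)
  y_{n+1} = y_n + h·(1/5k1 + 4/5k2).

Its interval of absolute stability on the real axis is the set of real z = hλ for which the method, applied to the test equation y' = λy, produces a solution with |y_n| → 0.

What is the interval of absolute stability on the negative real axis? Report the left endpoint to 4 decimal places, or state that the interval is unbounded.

(-2.5000, 0).

Set f=λy, z=hλ:
  k1=λy_n ⇒ h·k1=z·y_n;  k2=λ(1+1/2z)y_n ⇒ h·k2=z(1+1/2z)y_n
  y_{n+1}/y_n = 1 + 1/5z + 4/5z(1+1/2z) = 1 + z + 2/5z²
  Hence R(z) = 1 + z + 2/5z².

Find x<0 with |R(x)|<1.
x=-1.15: |R|=0.3790
R=1: x+2/5x²=0 ⇒ x=−5/2=-2.5000; min R=1−1/(4·2/5)=0.3750>−1
Confirm numerically:
  x=-2.072: |R|=0.64527 <1
  x=-1.825: |R|=0.50725 <1
  x=-1.598: |R|=0.42344 <1
  x=-1.509: |R|=0.40183 <1
  x=-3.066: |R|=1.69414 >1
  x=-2.648: |R|=1.15676 >1
  x=-2.600: |R|=1.10400 >1
Stable set (-2.5000, 0).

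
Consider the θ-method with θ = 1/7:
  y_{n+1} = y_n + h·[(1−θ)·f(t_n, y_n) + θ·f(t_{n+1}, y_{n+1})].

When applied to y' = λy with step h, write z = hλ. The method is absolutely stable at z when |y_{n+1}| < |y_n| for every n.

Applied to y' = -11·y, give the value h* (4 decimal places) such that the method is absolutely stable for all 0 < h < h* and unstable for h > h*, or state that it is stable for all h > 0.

(-2.8000,0); λ=-11 ⇒ h* = (14/5)/11 = 0.2545.

On y'=λy, z=hλ:
  y_{n+1} = y_n + z·[6/7·y_n + 1/7·y_{n+1}] ⇒ (1 − 1/7z)y_{n+1} = (1 + 6/7z)y_n
  ⇒ R(z) = (1 + 6/7z)/(1 − 1/7z).

Need |R(x)|<1, x<0.
x=-1.37: |R|=0.1458
R=−1: 1+6/7x = −1+1/7x ⇒ -5/7x=2 ⇒ x=2/(-5/7)=-2.8000
Confirm numerically:
  x=-2.586: |R|=0.88838 <1
  x=-1.948: |R|=0.52392 <1
  x=-1.633: |R|=0.32411 <1
  x=-1.578: |R|=0.28771 <1
  x=-3.104: |R|=1.15044 >1
  x=-3.073: |R|=1.13551 >1
  x=-2.831: |R|=1.01577 >1
Interval (-2.8000, 0).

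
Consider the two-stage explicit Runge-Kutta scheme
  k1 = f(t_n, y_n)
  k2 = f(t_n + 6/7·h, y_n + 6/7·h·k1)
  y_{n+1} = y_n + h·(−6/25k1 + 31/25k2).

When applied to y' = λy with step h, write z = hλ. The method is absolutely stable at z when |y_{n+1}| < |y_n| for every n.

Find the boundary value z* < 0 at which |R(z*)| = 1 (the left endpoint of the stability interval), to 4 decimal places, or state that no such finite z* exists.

On y'=λy, z=hλ:
  k1=λy_n ⇒ h·k1=z·y_n;  k2=λ(1+6/7z)y_n ⇒ h·k2=z(1+6/7z)y_n
  y_{n+1}/y_n = 1 − 6/25z + 31/25z(1+6/7z) = 1 + z + 186/175z²
  R(z) = 1 + z + 186/175z².

Solve |R(x)|<1 on ℝ⁻.
x=-0.52: |R|=0.7674
R=1: x+186/175x²=0 ⇒ x=−175/186=-0.9409; min R=1−1/(4·186/175)=0.7648>−1
Confirm numerically:
  x=-0.630: |R|=0.79185 <1
  x=-0.413: |R|=0.76829 <1
  x=-0.391: |R|=0.77149 <1
  x=-1.117: |R|=1.20912 >1
  x=-1.086: |R|=1.16753 >1
  x=-1.023: |R|=1.08931 >1
Interval (-0.9409, 0).

left endpoint -0.9409.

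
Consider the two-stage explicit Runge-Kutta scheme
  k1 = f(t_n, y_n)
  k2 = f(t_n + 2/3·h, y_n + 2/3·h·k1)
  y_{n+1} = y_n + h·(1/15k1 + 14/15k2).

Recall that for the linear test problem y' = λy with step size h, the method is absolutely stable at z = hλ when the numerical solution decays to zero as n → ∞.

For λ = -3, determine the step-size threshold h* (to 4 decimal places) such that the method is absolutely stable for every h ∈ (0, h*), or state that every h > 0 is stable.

(-1.6071,0); λ=-3 ⇒ h* = (45/28)/3 = 0.5357.

With y'=λy (z=hλ):
  k1=λy_n ⇒ h·k1=z·y_n;  k2=λ(1+2/3z)y_n ⇒ h·k2=z(1+2/3z)y_n
  y_{n+1}/y_n = 1 + 1/15z + 14/15z(1+2/3z) = 1 + z + 28/45z²
  Hence R(z) = 1 + z + 28/45z².

Boundary: |R(x)|=1, x<0.
x=-0.75: |R|=0.6000
R=1: x+28/45x²=0 ⇒ x=−45/28=-1.6071; min R=1−1/(4·28/45)=0.5982>−1
Confirm numerically:
  x=-1.559: |R|=0.95330 <1
  x=-1.479: |R|=0.88207 <1
  x=-0.932: |R|=0.60848 <1
  x=-2.130: |R|=1.69296 >1
  x=-1.948: |R|=1.41315 >1
  x=-1.629: |R|=1.02215 >1
Interval (-1.6071, 0).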